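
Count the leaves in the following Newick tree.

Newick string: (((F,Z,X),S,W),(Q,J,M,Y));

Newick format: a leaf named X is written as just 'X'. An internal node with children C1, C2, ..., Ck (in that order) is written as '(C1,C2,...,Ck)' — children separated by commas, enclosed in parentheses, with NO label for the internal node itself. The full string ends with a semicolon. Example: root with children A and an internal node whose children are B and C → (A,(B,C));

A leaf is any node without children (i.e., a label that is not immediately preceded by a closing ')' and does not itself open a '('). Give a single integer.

Newick: (((F,Z,X),S,W),(Q,J,M,Y));
Scan left-to-right; a leaf is any maximal label run not followed by '(':
  pos 3: leaf 'F' → count = 1
  pos 5: leaf 'Z' → count = 2
  pos 7: leaf 'X' → count = 3
  pos 10: leaf 'S' → count = 4
  pos 12: leaf 'W' → count = 5
  pos 16: leaf 'Q' → count = 6
  pos 18: leaf 'J' → count = 7
  pos 20: leaf 'M' → count = 8
  pos 22: leaf 'Y' → count = 9
Total leaves: 9

Answer: 9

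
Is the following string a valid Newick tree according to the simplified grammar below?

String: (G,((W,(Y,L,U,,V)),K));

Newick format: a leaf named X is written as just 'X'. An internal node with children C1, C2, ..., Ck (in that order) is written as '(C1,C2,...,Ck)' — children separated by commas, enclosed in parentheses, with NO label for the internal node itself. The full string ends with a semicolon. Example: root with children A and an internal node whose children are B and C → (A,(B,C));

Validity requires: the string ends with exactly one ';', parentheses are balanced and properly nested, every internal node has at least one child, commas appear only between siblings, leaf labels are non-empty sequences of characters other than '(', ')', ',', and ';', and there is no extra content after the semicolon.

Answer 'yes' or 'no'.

Input: (G,((W,(Y,L,U,,V)),K));
Paren balance: 4 '(' vs 4 ')' OK
Ends with single ';': True
Full parse: FAILS (empty leaf label at pos 14)
Valid: False

Answer: no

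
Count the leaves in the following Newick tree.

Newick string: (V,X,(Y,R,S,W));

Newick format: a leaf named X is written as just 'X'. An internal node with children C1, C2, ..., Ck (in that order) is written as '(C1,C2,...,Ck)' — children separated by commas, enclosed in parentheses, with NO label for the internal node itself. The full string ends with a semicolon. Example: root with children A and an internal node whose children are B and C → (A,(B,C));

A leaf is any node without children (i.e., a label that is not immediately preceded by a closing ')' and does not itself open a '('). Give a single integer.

Answer: 6

Derivation:
Newick: (V,X,(Y,R,S,W));
Scan left-to-right; a leaf is any maximal label run not followed by '(':
  pos 1: leaf 'V' → count = 1
  pos 3: leaf 'X' → count = 2
  pos 6: leaf 'Y' → count = 3
  pos 8: leaf 'R' → count = 4
  pos 10: leaf 'S' → count = 5
  pos 12: leaf 'W' → count = 6
Total leaves: 6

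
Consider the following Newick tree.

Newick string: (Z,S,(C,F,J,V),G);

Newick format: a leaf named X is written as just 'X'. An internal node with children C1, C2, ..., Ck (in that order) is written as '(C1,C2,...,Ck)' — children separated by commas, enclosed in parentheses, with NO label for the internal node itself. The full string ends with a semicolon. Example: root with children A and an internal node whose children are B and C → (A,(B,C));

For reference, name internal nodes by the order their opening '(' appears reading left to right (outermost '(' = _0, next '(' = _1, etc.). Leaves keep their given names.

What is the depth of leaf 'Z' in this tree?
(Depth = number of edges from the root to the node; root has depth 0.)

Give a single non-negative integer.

Answer: 1

Derivation:
Newick: (Z,S,(C,F,J,V),G);
Naming internals by '(' encounter order: outermost '(' = _0, next = _1, ...
Query node: Z
Path from root: _0 -> Z
Depth of Z: 1 (number of edges from root)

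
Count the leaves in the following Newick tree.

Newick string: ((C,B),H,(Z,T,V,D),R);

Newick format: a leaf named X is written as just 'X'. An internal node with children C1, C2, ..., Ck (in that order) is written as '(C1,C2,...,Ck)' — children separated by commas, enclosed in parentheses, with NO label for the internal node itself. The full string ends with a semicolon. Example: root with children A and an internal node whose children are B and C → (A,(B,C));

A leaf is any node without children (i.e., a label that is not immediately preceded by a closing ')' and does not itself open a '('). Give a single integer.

Answer: 8

Derivation:
Newick: ((C,B),H,(Z,T,V,D),R);
Scan left-to-right; a leaf is any maximal label run not followed by '(':
  pos 2: leaf 'C' → count = 1
  pos 4: leaf 'B' → count = 2
  pos 7: leaf 'H' → count = 3
  pos 10: leaf 'Z' → count = 4
  pos 12: leaf 'T' → count = 5
  pos 14: leaf 'V' → count = 6
  pos 16: leaf 'D' → count = 7
  pos 19: leaf 'R' → count = 8
Total leaves: 8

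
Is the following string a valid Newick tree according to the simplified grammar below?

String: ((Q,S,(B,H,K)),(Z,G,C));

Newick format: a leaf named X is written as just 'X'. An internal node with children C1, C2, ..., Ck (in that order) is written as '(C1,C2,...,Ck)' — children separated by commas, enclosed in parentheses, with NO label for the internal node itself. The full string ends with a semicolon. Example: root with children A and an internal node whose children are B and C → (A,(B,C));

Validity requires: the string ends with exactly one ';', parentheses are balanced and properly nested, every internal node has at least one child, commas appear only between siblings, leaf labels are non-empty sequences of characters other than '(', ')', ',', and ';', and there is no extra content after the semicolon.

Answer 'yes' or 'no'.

Input: ((Q,S,(B,H,K)),(Z,G,C));
Paren balance: 4 '(' vs 4 ')' OK
Ends with single ';': True
Full parse: OK
Valid: True

Answer: yes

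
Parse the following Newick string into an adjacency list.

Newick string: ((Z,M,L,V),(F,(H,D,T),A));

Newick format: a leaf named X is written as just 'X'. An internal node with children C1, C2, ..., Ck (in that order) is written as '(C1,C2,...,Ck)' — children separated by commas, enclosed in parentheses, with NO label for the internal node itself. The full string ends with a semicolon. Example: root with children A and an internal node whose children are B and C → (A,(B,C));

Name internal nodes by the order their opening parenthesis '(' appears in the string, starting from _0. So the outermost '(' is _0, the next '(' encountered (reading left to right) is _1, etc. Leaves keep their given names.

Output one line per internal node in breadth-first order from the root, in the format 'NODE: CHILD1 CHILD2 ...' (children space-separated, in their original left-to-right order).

Input: ((Z,M,L,V),(F,(H,D,T),A));
Scanning left-to-right, naming '(' by encounter order:
  pos 0: '(' -> open internal node _0 (depth 1)
  pos 1: '(' -> open internal node _1 (depth 2)
  pos 9: ')' -> close internal node _1 (now at depth 1)
  pos 11: '(' -> open internal node _2 (depth 2)
  pos 14: '(' -> open internal node _3 (depth 3)
  pos 20: ')' -> close internal node _3 (now at depth 2)
  pos 23: ')' -> close internal node _2 (now at depth 1)
  pos 24: ')' -> close internal node _0 (now at depth 0)
Total internal nodes: 4
BFS adjacency from root:
  _0: _1 _2
  _1: Z M L V
  _2: F _3 A
  _3: H D T

Answer: _0: _1 _2
_1: Z M L V
_2: F _3 A
_3: H D T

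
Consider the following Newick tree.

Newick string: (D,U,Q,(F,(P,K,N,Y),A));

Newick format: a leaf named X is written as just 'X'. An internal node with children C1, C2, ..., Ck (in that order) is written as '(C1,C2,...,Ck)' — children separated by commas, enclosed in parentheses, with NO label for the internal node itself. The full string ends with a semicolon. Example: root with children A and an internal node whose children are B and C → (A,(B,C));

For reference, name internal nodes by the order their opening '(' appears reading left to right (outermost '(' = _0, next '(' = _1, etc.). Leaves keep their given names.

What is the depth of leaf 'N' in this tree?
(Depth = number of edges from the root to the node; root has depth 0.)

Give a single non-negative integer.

Answer: 3

Derivation:
Newick: (D,U,Q,(F,(P,K,N,Y),A));
Naming internals by '(' encounter order: outermost '(' = _0, next = _1, ...
Query node: N
Path from root: _0 -> _1 -> _2 -> N
Depth of N: 3 (number of edges from root)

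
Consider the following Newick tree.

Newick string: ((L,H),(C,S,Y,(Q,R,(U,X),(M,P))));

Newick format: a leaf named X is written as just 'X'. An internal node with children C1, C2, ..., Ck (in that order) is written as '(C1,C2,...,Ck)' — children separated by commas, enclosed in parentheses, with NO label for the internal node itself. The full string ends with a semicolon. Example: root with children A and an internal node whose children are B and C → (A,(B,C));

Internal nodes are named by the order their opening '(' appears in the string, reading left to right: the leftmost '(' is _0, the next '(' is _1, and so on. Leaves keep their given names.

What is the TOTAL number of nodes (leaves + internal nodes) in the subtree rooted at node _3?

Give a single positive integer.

Answer: 9

Derivation:
Newick: ((L,H),(C,S,Y,(Q,R,(U,X),(M,P))));
Locate _3: it is the '(' at position 14 (the 4th '(' reading left to right).
Query: subtree rooted at _3
_3: subtree_size = 1 + 8
  Q: subtree_size = 1 + 0
  R: subtree_size = 1 + 0
  _4: subtree_size = 1 + 2
    U: subtree_size = 1 + 0
    X: subtree_size = 1 + 0
  _5: subtree_size = 1 + 2
    M: subtree_size = 1 + 0
    P: subtree_size = 1 + 0
Total subtree size of _3: 9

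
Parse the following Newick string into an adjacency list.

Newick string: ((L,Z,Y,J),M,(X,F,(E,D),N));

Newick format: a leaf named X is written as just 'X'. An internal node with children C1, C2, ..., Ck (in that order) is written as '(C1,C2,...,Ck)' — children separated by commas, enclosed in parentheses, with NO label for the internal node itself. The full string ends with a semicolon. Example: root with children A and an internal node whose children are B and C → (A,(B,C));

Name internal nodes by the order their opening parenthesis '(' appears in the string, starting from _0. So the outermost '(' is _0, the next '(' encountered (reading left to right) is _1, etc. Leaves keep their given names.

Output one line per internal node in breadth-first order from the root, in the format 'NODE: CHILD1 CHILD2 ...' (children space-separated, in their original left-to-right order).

Answer: _0: _1 M _2
_1: L Z Y J
_2: X F _3 N
_3: E D

Derivation:
Input: ((L,Z,Y,J),M,(X,F,(E,D),N));
Scanning left-to-right, naming '(' by encounter order:
  pos 0: '(' -> open internal node _0 (depth 1)
  pos 1: '(' -> open internal node _1 (depth 2)
  pos 9: ')' -> close internal node _1 (now at depth 1)
  pos 13: '(' -> open internal node _2 (depth 2)
  pos 18: '(' -> open internal node _3 (depth 3)
  pos 22: ')' -> close internal node _3 (now at depth 2)
  pos 25: ')' -> close internal node _2 (now at depth 1)
  pos 26: ')' -> close internal node _0 (now at depth 0)
Total internal nodes: 4
BFS adjacency from root:
  _0: _1 M _2
  _1: L Z Y J
  _2: X F _3 N
  _3: E D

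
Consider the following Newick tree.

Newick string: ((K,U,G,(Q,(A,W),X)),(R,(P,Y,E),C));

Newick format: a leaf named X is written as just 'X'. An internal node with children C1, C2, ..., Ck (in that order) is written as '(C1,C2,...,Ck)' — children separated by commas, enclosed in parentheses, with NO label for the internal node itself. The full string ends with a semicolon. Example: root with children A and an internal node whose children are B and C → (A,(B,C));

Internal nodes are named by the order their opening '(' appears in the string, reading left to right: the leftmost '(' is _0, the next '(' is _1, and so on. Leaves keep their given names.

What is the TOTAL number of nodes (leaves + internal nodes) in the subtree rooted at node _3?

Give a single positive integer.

Newick: ((K,U,G,(Q,(A,W),X)),(R,(P,Y,E),C));
Locate _3: it is the '(' at position 11 (the 4th '(' reading left to right).
Query: subtree rooted at _3
_3: subtree_size = 1 + 2
  A: subtree_size = 1 + 0
  W: subtree_size = 1 + 0
Total subtree size of _3: 3

Answer: 3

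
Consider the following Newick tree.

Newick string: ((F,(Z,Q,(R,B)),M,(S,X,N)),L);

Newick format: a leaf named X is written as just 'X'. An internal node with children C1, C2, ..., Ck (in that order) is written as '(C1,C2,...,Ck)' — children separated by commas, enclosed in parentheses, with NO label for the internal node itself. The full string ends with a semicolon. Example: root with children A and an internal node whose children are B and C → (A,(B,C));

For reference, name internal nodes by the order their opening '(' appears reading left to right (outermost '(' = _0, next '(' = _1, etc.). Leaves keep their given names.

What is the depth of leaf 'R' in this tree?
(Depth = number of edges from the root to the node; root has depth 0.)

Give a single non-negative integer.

Answer: 4

Derivation:
Newick: ((F,(Z,Q,(R,B)),M,(S,X,N)),L);
Naming internals by '(' encounter order: outermost '(' = _0, next = _1, ...
Query node: R
Path from root: _0 -> _1 -> _2 -> _3 -> R
Depth of R: 4 (number of edges from root)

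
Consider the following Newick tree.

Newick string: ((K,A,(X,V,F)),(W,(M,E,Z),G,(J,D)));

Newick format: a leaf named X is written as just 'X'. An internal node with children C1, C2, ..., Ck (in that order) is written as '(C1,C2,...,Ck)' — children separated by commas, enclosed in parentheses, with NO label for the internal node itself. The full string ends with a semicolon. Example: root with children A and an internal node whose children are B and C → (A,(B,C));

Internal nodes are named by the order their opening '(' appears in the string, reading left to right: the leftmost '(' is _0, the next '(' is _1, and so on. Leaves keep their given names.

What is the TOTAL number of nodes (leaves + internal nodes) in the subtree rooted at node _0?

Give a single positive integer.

Answer: 18

Derivation:
Newick: ((K,A,(X,V,F)),(W,(M,E,Z),G,(J,D)));
Locate _0: it is the '(' at position 0 (the 1st '(' reading left to right).
Query: subtree rooted at _0
_0: subtree_size = 1 + 17
  _1: subtree_size = 1 + 6
    K: subtree_size = 1 + 0
    A: subtree_size = 1 + 0
    _2: subtree_size = 1 + 3
      X: subtree_size = 1 + 0
      V: subtree_size = 1 + 0
      F: subtree_size = 1 + 0
  _3: subtree_size = 1 + 9
    W: subtree_size = 1 + 0
    _4: subtree_size = 1 + 3
      M: subtree_size = 1 + 0
      E: subtree_size = 1 + 0
      Z: subtree_size = 1 + 0
    G: subtree_size = 1 + 0
    _5: subtree_size = 1 + 2
      J: subtree_size = 1 + 0
      D: subtree_size = 1 + 0
Total subtree size of _0: 18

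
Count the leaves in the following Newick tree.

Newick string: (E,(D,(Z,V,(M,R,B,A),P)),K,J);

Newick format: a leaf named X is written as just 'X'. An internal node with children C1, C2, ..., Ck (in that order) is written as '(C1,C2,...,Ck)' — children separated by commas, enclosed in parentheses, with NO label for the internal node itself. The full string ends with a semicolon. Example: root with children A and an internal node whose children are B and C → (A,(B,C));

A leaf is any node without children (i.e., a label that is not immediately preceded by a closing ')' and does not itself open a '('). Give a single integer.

Newick: (E,(D,(Z,V,(M,R,B,A),P)),K,J);
Scan left-to-right; a leaf is any maximal label run not followed by '(':
  pos 1: leaf 'E' → count = 1
  pos 4: leaf 'D' → count = 2
  pos 7: leaf 'Z' → count = 3
  pos 9: leaf 'V' → count = 4
  pos 12: leaf 'M' → count = 5
  pos 14: leaf 'R' → count = 6
  pos 16: leaf 'B' → count = 7
  pos 18: leaf 'A' → count = 8
  pos 21: leaf 'P' → count = 9
  pos 25: leaf 'K' → count = 10
  pos 27: leaf 'J' → count = 11
Total leaves: 11

Answer: 11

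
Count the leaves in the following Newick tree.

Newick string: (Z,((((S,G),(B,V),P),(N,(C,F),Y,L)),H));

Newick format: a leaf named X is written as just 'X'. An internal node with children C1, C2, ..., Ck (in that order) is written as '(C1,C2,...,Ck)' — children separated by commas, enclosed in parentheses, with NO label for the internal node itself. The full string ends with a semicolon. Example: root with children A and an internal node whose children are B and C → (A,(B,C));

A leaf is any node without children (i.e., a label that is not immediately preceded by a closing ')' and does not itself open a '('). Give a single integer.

Newick: (Z,((((S,G),(B,V),P),(N,(C,F),Y,L)),H));
Scan left-to-right; a leaf is any maximal label run not followed by '(':
  pos 1: leaf 'Z' → count = 1
  pos 7: leaf 'S' → count = 2
  pos 9: leaf 'G' → count = 3
  pos 13: leaf 'B' → count = 4
  pos 15: leaf 'V' → count = 5
  pos 18: leaf 'P' → count = 6
  pos 22: leaf 'N' → count = 7
  pos 25: leaf 'C' → count = 8
  pos 27: leaf 'F' → count = 9
  pos 30: leaf 'Y' → count = 10
  pos 32: leaf 'L' → count = 11
  pos 36: leaf 'H' → count = 12
Total leaves: 12

Answer: 12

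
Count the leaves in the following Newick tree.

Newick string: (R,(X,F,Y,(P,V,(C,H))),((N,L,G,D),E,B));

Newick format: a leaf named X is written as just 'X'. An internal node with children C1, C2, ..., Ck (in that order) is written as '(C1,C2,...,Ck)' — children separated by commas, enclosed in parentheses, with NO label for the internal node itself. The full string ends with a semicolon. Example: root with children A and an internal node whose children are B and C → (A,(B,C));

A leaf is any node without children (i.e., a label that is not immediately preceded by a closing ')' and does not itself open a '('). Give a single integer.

Answer: 14

Derivation:
Newick: (R,(X,F,Y,(P,V,(C,H))),((N,L,G,D),E,B));
Scan left-to-right; a leaf is any maximal label run not followed by '(':
  pos 1: leaf 'R' → count = 1
  pos 4: leaf 'X' → count = 2
  pos 6: leaf 'F' → count = 3
  pos 8: leaf 'Y' → count = 4
  pos 11: leaf 'P' → count = 5
  pos 13: leaf 'V' → count = 6
  pos 16: leaf 'C' → count = 7
  pos 18: leaf 'H' → count = 8
  pos 25: leaf 'N' → count = 9
  pos 27: leaf 'L' → count = 10
  pos 29: leaf 'G' → count = 11
  pos 31: leaf 'D' → count = 12
  pos 34: leaf 'E' → count = 13
  pos 36: leaf 'B' → count = 14
Total leaves: 14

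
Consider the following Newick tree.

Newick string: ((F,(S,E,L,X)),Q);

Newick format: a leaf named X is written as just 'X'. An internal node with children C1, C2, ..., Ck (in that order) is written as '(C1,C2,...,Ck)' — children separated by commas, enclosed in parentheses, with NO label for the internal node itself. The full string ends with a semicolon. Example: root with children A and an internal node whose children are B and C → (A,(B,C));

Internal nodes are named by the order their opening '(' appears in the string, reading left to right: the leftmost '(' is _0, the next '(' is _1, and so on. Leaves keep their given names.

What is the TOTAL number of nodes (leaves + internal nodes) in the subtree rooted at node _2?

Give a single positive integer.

Answer: 5

Derivation:
Newick: ((F,(S,E,L,X)),Q);
Locate _2: it is the '(' at position 4 (the 3rd '(' reading left to right).
Query: subtree rooted at _2
_2: subtree_size = 1 + 4
  S: subtree_size = 1 + 0
  E: subtree_size = 1 + 0
  L: subtree_size = 1 + 0
  X: subtree_size = 1 + 0
Total subtree size of _2: 5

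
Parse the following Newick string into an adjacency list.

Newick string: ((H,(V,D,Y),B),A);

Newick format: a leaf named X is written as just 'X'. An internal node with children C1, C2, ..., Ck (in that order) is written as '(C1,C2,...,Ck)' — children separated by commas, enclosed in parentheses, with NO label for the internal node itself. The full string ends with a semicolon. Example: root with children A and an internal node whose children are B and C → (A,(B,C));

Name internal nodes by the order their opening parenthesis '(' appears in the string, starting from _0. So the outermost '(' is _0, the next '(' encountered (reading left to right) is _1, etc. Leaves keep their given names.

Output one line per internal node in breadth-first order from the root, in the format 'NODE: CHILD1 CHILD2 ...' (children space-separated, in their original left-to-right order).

Answer: _0: _1 A
_1: H _2 B
_2: V D Y

Derivation:
Input: ((H,(V,D,Y),B),A);
Scanning left-to-right, naming '(' by encounter order:
  pos 0: '(' -> open internal node _0 (depth 1)
  pos 1: '(' -> open internal node _1 (depth 2)
  pos 4: '(' -> open internal node _2 (depth 3)
  pos 10: ')' -> close internal node _2 (now at depth 2)
  pos 13: ')' -> close internal node _1 (now at depth 1)
  pos 16: ')' -> close internal node _0 (now at depth 0)
Total internal nodes: 3
BFS adjacency from root:
  _0: _1 A
  _1: H _2 B
  _2: V D Y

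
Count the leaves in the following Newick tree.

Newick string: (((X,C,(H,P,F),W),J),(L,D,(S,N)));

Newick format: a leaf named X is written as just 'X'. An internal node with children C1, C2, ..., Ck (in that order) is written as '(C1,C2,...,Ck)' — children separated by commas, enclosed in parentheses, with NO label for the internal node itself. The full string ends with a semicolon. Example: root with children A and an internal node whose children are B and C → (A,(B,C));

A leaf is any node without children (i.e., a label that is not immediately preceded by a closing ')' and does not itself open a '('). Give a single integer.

Answer: 11

Derivation:
Newick: (((X,C,(H,P,F),W),J),(L,D,(S,N)));
Scan left-to-right; a leaf is any maximal label run not followed by '(':
  pos 3: leaf 'X' → count = 1
  pos 5: leaf 'C' → count = 2
  pos 8: leaf 'H' → count = 3
  pos 10: leaf 'P' → count = 4
  pos 12: leaf 'F' → count = 5
  pos 15: leaf 'W' → count = 6
  pos 18: leaf 'J' → count = 7
  pos 22: leaf 'L' → count = 8
  pos 24: leaf 'D' → count = 9
  pos 27: leaf 'S' → count = 10
  pos 29: leaf 'N' → count = 11
Total leaves: 11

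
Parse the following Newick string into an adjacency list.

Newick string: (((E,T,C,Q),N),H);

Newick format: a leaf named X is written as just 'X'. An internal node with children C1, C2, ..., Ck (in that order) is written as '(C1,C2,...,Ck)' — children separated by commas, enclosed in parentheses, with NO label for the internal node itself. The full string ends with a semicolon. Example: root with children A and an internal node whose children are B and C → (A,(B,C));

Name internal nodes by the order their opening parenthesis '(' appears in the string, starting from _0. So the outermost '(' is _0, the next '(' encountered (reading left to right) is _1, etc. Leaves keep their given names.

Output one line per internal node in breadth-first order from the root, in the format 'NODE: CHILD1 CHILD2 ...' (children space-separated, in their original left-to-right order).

Answer: _0: _1 H
_1: _2 N
_2: E T C Q

Derivation:
Input: (((E,T,C,Q),N),H);
Scanning left-to-right, naming '(' by encounter order:
  pos 0: '(' -> open internal node _0 (depth 1)
  pos 1: '(' -> open internal node _1 (depth 2)
  pos 2: '(' -> open internal node _2 (depth 3)
  pos 10: ')' -> close internal node _2 (now at depth 2)
  pos 13: ')' -> close internal node _1 (now at depth 1)
  pos 16: ')' -> close internal node _0 (now at depth 0)
Total internal nodes: 3
BFS adjacency from root:
  _0: _1 H
  _1: _2 N
  _2: E T C Q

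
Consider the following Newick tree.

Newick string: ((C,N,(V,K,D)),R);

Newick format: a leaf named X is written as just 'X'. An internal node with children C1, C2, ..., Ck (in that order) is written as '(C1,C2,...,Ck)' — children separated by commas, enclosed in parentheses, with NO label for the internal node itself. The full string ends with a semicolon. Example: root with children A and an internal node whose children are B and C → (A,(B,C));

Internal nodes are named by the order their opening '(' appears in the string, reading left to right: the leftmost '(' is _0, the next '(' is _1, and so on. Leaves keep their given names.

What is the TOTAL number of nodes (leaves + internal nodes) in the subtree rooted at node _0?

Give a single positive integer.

Newick: ((C,N,(V,K,D)),R);
Locate _0: it is the '(' at position 0 (the 1st '(' reading left to right).
Query: subtree rooted at _0
_0: subtree_size = 1 + 8
  _1: subtree_size = 1 + 6
    C: subtree_size = 1 + 0
    N: subtree_size = 1 + 0
    _2: subtree_size = 1 + 3
      V: subtree_size = 1 + 0
      K: subtree_size = 1 + 0
      D: subtree_size = 1 + 0
  R: subtree_size = 1 + 0
Total subtree size of _0: 9

Answer: 9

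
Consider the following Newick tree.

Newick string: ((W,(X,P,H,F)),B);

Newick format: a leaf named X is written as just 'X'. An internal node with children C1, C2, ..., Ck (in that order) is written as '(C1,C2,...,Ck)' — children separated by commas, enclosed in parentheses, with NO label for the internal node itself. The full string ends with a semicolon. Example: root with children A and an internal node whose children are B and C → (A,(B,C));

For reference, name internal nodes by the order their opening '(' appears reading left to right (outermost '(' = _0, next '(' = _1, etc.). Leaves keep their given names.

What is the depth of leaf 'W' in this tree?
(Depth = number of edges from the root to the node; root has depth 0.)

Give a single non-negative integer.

Newick: ((W,(X,P,H,F)),B);
Naming internals by '(' encounter order: outermost '(' = _0, next = _1, ...
Query node: W
Path from root: _0 -> _1 -> W
Depth of W: 2 (number of edges from root)

Answer: 2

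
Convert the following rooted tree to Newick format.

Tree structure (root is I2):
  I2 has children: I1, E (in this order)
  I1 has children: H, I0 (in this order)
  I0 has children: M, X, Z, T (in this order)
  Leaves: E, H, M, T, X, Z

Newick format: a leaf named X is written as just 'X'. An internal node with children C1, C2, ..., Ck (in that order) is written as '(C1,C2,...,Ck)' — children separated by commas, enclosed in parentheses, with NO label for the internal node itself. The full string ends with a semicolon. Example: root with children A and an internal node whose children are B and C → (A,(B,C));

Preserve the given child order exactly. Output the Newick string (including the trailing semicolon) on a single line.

Answer: ((H,(M,X,Z,T)),E);

Derivation:
internal I2 with children ['I1', 'E']
  internal I1 with children ['H', 'I0']
    leaf 'H' → 'H'
    internal I0 with children ['M', 'X', 'Z', 'T']
      leaf 'M' → 'M'
      leaf 'X' → 'X'
      leaf 'Z' → 'Z'
      leaf 'T' → 'T'
    → '(M,X,Z,T)'
  → '(H,(M,X,Z,T))'
  leaf 'E' → 'E'
→ '((H,(M,X,Z,T)),E)'
Final: ((H,(M,X,Z,T)),E);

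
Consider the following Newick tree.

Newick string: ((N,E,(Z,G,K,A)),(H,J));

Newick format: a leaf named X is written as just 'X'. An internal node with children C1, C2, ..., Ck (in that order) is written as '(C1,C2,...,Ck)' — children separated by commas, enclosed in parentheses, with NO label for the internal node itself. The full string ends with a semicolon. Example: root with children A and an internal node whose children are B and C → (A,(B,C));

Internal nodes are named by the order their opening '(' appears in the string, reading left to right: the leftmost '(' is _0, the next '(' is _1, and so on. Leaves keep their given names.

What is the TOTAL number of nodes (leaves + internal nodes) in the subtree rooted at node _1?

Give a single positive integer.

Newick: ((N,E,(Z,G,K,A)),(H,J));
Locate _1: it is the '(' at position 1 (the 2nd '(' reading left to right).
Query: subtree rooted at _1
_1: subtree_size = 1 + 7
  N: subtree_size = 1 + 0
  E: subtree_size = 1 + 0
  _2: subtree_size = 1 + 4
    Z: subtree_size = 1 + 0
    G: subtree_size = 1 + 0
    K: subtree_size = 1 + 0
    A: subtree_size = 1 + 0
Total subtree size of _1: 8

Answer: 8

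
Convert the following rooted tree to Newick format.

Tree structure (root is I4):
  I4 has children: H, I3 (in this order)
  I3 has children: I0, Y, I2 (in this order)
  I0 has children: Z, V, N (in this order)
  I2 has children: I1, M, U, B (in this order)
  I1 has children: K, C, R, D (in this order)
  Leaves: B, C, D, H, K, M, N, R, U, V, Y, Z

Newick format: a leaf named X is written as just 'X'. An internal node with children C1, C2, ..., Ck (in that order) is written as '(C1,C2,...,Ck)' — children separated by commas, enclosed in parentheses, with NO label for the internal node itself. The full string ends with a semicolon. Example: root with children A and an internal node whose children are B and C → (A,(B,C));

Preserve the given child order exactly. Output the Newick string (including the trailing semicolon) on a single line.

Answer: (H,((Z,V,N),Y,((K,C,R,D),M,U,B)));

Derivation:
internal I4 with children ['H', 'I3']
  leaf 'H' → 'H'
  internal I3 with children ['I0', 'Y', 'I2']
    internal I0 with children ['Z', 'V', 'N']
      leaf 'Z' → 'Z'
      leaf 'V' → 'V'
      leaf 'N' → 'N'
    → '(Z,V,N)'
    leaf 'Y' → 'Y'
    internal I2 with children ['I1', 'M', 'U', 'B']
      internal I1 with children ['K', 'C', 'R', 'D']
        leaf 'K' → 'K'
        leaf 'C' → 'C'
        leaf 'R' → 'R'
        leaf 'D' → 'D'
      → '(K,C,R,D)'
      leaf 'M' → 'M'
      leaf 'U' → 'U'
      leaf 'B' → 'B'
    → '((K,C,R,D),M,U,B)'
  → '((Z,V,N),Y,((K,C,R,D),M,U,B))'
→ '(H,((Z,V,N),Y,((K,C,R,D),M,U,B)))'
Final: (H,((Z,V,N),Y,((K,C,R,D),M,U,B)));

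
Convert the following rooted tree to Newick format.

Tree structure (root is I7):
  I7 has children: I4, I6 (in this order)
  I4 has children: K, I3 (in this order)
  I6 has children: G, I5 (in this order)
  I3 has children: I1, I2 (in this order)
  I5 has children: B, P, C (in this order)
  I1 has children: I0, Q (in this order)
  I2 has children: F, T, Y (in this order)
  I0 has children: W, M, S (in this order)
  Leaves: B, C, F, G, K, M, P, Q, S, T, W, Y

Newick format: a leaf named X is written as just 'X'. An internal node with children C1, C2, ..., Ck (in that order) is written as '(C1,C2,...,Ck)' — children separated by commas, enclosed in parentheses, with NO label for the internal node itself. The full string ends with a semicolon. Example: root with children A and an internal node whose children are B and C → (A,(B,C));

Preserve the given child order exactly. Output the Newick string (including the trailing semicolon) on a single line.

internal I7 with children ['I4', 'I6']
  internal I4 with children ['K', 'I3']
    leaf 'K' → 'K'
    internal I3 with children ['I1', 'I2']
      internal I1 with children ['I0', 'Q']
        internal I0 with children ['W', 'M', 'S']
          leaf 'W' → 'W'
          leaf 'M' → 'M'
          leaf 'S' → 'S'
        → '(W,M,S)'
        leaf 'Q' → 'Q'
      → '((W,M,S),Q)'
      internal I2 with children ['F', 'T', 'Y']
        leaf 'F' → 'F'
        leaf 'T' → 'T'
        leaf 'Y' → 'Y'
      → '(F,T,Y)'
    → '(((W,M,S),Q),(F,T,Y))'
  → '(K,(((W,M,S),Q),(F,T,Y)))'
  internal I6 with children ['G', 'I5']
    leaf 'G' → 'G'
    internal I5 with children ['B', 'P', 'C']
      leaf 'B' → 'B'
      leaf 'P' → 'P'
      leaf 'C' → 'C'
    → '(B,P,C)'
  → '(G,(B,P,C))'
→ '((K,(((W,M,S),Q),(F,T,Y))),(G,(B,P,C)))'
Final: ((K,(((W,M,S),Q),(F,T,Y))),(G,(B,P,C)));

Answer: ((K,(((W,M,S),Q),(F,T,Y))),(G,(B,P,C)));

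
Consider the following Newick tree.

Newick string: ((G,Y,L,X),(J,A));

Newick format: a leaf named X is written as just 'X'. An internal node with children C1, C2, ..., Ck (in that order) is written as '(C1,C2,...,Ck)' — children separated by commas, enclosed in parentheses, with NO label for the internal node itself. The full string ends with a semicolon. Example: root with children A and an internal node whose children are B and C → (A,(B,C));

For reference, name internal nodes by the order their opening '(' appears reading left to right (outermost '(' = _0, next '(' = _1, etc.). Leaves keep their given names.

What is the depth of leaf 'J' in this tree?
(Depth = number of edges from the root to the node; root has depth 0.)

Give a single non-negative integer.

Answer: 2

Derivation:
Newick: ((G,Y,L,X),(J,A));
Naming internals by '(' encounter order: outermost '(' = _0, next = _1, ...
Query node: J
Path from root: _0 -> _2 -> J
Depth of J: 2 (number of edges from root)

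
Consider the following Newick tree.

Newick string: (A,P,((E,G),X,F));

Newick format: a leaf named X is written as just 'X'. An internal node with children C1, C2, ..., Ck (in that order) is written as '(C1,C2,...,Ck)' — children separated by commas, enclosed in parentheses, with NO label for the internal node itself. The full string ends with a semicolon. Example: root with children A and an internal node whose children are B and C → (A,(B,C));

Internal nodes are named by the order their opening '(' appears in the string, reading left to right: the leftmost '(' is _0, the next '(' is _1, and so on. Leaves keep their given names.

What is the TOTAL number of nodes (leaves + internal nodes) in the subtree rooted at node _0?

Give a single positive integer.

Answer: 9

Derivation:
Newick: (A,P,((E,G),X,F));
Locate _0: it is the '(' at position 0 (the 1st '(' reading left to right).
Query: subtree rooted at _0
_0: subtree_size = 1 + 8
  A: subtree_size = 1 + 0
  P: subtree_size = 1 + 0
  _1: subtree_size = 1 + 5
    _2: subtree_size = 1 + 2
      E: subtree_size = 1 + 0
      G: subtree_size = 1 + 0
    X: subtree_size = 1 + 0
    F: subtree_size = 1 + 0
Total subtree size of _0: 9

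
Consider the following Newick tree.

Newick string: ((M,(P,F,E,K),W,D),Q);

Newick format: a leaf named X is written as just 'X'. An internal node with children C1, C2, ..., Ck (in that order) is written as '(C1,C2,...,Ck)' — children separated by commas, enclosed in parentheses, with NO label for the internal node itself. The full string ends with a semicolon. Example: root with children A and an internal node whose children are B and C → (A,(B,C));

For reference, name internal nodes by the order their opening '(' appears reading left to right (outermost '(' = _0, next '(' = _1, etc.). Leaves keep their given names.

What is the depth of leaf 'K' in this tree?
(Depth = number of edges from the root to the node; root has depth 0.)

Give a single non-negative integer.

Answer: 3

Derivation:
Newick: ((M,(P,F,E,K),W,D),Q);
Naming internals by '(' encounter order: outermost '(' = _0, next = _1, ...
Query node: K
Path from root: _0 -> _1 -> _2 -> K
Depth of K: 3 (number of edges from root)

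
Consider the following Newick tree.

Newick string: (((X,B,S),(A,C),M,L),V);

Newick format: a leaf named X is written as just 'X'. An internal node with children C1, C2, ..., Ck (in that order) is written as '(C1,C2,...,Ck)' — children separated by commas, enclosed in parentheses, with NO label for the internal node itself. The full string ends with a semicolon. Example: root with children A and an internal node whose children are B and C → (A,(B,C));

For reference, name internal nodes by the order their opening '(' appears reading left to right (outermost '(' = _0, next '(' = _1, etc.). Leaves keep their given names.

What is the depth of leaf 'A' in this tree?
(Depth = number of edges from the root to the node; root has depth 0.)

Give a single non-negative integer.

Newick: (((X,B,S),(A,C),M,L),V);
Naming internals by '(' encounter order: outermost '(' = _0, next = _1, ...
Query node: A
Path from root: _0 -> _1 -> _3 -> A
Depth of A: 3 (number of edges from root)

Answer: 3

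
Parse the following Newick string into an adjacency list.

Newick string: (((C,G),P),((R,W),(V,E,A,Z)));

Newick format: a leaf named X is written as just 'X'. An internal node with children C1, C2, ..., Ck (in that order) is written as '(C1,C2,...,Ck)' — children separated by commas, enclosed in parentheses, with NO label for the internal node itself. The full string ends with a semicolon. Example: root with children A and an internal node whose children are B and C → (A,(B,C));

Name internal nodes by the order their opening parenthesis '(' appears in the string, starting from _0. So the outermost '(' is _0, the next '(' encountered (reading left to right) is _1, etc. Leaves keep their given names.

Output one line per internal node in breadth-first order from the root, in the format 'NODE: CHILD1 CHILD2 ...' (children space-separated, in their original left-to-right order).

Input: (((C,G),P),((R,W),(V,E,A,Z)));
Scanning left-to-right, naming '(' by encounter order:
  pos 0: '(' -> open internal node _0 (depth 1)
  pos 1: '(' -> open internal node _1 (depth 2)
  pos 2: '(' -> open internal node _2 (depth 3)
  pos 6: ')' -> close internal node _2 (now at depth 2)
  pos 9: ')' -> close internal node _1 (now at depth 1)
  pos 11: '(' -> open internal node _3 (depth 2)
  pos 12: '(' -> open internal node _4 (depth 3)
  pos 16: ')' -> close internal node _4 (now at depth 2)
  pos 18: '(' -> open internal node _5 (depth 3)
  pos 26: ')' -> close internal node _5 (now at depth 2)
  pos 27: ')' -> close internal node _3 (now at depth 1)
  pos 28: ')' -> close internal node _0 (now at depth 0)
Total internal nodes: 6
BFS adjacency from root:
  _0: _1 _3
  _1: _2 P
  _3: _4 _5
  _2: C G
  _4: R W
  _5: V E A Z

Answer: _0: _1 _3
_1: _2 P
_3: _4 _5
_2: C G
_4: R W
_5: V E A Z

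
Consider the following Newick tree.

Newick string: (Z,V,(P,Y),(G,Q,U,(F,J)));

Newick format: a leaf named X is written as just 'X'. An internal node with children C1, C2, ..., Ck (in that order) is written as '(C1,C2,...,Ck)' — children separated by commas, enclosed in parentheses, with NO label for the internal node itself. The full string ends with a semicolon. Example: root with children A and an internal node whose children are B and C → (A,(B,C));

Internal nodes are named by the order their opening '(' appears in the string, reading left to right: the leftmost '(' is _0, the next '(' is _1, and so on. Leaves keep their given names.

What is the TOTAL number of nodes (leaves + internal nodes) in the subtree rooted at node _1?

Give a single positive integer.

Answer: 3

Derivation:
Newick: (Z,V,(P,Y),(G,Q,U,(F,J)));
Locate _1: it is the '(' at position 5 (the 2nd '(' reading left to right).
Query: subtree rooted at _1
_1: subtree_size = 1 + 2
  P: subtree_size = 1 + 0
  Y: subtree_size = 1 + 0
Total subtree size of _1: 3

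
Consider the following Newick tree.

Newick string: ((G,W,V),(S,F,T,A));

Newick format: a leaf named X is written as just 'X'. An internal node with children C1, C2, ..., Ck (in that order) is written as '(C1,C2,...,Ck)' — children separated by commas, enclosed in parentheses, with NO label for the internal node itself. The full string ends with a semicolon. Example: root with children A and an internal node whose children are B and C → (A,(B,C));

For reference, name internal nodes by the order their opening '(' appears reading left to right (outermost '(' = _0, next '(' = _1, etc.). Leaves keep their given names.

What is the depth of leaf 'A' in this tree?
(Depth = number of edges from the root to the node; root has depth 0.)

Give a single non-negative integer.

Answer: 2

Derivation:
Newick: ((G,W,V),(S,F,T,A));
Naming internals by '(' encounter order: outermost '(' = _0, next = _1, ...
Query node: A
Path from root: _0 -> _2 -> A
Depth of A: 2 (number of edges from root)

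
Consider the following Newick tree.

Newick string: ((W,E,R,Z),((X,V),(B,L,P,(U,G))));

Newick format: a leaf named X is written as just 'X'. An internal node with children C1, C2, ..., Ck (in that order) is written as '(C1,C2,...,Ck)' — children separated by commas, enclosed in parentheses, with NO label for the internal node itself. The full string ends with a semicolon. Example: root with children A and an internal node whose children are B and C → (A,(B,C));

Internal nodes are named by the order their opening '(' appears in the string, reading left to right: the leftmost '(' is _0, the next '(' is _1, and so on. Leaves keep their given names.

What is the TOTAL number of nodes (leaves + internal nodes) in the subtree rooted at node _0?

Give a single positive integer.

Answer: 17

Derivation:
Newick: ((W,E,R,Z),((X,V),(B,L,P,(U,G))));
Locate _0: it is the '(' at position 0 (the 1st '(' reading left to right).
Query: subtree rooted at _0
_0: subtree_size = 1 + 16
  _1: subtree_size = 1 + 4
    W: subtree_size = 1 + 0
    E: subtree_size = 1 + 0
    R: subtree_size = 1 + 0
    Z: subtree_size = 1 + 0
  _2: subtree_size = 1 + 10
    _3: subtree_size = 1 + 2
      X: subtree_size = 1 + 0
      V: subtree_size = 1 + 0
    _4: subtree_size = 1 + 6
      B: subtree_size = 1 + 0
      L: subtree_size = 1 + 0
      P: subtree_size = 1 + 0
      _5: subtree_size = 1 + 2
        U: subtree_size = 1 + 0
        G: subtree_size = 1 + 0
Total subtree size of _0: 17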